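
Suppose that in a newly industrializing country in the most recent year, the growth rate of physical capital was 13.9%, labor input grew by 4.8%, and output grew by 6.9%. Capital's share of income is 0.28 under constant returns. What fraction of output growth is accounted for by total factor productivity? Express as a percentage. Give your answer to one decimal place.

-6.5%

Labor's share = 1 − 0.28 = 0.72.
Physical capital: 0.28 × 13.9 = 3.892 pp.
Labor input: 0.72 × 4.8 = 3.456 pp.
TFP growth = 6.9 − 7.348 = -0.448%.
TFP share of growth = -0.448 / 6.9 × 100 = -6.493%.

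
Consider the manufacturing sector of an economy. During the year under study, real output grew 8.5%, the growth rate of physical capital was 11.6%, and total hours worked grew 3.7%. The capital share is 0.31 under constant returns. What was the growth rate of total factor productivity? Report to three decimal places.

2.351%

Labor's share = 1 − 0.31 = 0.69.
Physical capital: 0.31 × 11.6 = 3.596 pp.
Total hours worked: 0.69 × 3.7 = 2.553 pp.
TFP growth = 8.5 − 6.149 = 2.351%.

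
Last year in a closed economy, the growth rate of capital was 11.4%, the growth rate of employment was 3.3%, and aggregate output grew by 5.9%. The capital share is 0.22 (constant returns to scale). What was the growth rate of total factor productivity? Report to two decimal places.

0.82%

Labor's share = 1 − 0.22 = 0.78.
Capital: 0.22 × 11.4 = 2.508 pp.
Employment: 0.78 × 3.3 = 2.574 pp.
TFP growth = 5.9 − 5.082 = 0.818%.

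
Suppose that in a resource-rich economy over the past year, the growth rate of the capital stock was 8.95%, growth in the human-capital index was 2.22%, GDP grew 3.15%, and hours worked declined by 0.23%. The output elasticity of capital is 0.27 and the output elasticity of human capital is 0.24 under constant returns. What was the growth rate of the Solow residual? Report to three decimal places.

The Solow residual grew 0.313%.

Labor's share = 1 − 0.27 − 0.24 = 0.49.
The capital stock: 0.27 × 8.95 = 2.4165 pp.
The human-capital index: 0.24 × 2.22 = 0.5328 pp.
Hours worked: 0.49 × (-0.23) = -0.1127 pp.
TFP growth = 3.15 − 2.8366 = 0.3134%.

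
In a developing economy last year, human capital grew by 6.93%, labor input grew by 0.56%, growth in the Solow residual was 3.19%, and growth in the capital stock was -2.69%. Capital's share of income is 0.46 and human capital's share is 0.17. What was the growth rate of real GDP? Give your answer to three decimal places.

Labor's share = 1 − 0.46 − 0.17 = 0.37.
The capital stock: 0.46 × (-2.69) = -1.2374 pp.
Human capital: 0.17 × 6.93 = 1.1781 pp.
Labor input: 0.37 × 0.56 = 0.2072 pp.
Output growth = 3.19 + 0.1479 = 3.3379%.

Real GDP growth was 3.338%.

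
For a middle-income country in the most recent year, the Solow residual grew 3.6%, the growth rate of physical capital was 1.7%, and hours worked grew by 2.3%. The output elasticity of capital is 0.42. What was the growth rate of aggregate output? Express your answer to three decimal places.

Aggregate output growth was 5.648%.

Labor's share = 1 − 0.42 = 0.58.
Physical capital: 0.42 × 1.7 = 0.714 pp.
Hours worked: 0.58 × 2.3 = 1.334 pp.
Output growth = 3.6 + 2.048 = 5.648%.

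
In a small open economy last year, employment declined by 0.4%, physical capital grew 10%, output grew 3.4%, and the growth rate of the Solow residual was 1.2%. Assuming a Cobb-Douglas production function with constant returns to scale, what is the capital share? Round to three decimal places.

gY = gA + α·gK + (1−α)·gL, so gY − gA − gL = α(gK − gL).
3.4 − 1.2 + 0.4 = α × (10 − (-0.4)).
2.6 = 10.4 α, so α = 0.25.

The capital share is 0.250.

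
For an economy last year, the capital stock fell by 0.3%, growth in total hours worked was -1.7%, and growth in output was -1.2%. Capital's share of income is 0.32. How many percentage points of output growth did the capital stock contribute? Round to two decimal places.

-0.10 pp

Contribution = share × growth = 0.32 × (-0.3) = -0.096 pp.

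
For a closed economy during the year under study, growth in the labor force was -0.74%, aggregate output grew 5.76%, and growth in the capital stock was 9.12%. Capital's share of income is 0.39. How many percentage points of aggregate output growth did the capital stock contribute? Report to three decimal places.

3.557

Contribution = share × growth = 0.39 × 9.12 = 3.5568 pp.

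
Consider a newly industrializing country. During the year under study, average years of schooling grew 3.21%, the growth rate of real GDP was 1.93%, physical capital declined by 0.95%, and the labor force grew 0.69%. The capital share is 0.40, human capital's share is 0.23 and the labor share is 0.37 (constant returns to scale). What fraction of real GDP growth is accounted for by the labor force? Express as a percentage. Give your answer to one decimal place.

Labor's share = 1 − 0.4 − 0.23 = 0.37.
The labor force contributed 0.37 × 0.69 = 0.2553 pp.
Share of growth = 0.2553 / 1.93 × 100 = 13.228%.

13.2%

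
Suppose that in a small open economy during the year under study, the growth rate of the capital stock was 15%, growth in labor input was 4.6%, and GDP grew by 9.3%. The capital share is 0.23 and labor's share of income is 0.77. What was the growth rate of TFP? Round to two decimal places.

Labor's share = 1 − 0.23 = 0.77.
The capital stock: 0.23 × 15 = 3.45 pp.
Labor input: 0.77 × 4.6 = 3.542 pp.
TFP growth = 9.3 − 6.992 = 2.308%.

TFP growth was 2.31%.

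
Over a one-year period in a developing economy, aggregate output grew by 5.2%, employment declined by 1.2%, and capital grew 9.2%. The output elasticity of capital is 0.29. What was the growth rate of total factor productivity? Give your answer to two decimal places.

Total factor productivity growth was 3.38%.

Labor's share = 1 − 0.29 = 0.71.
Capital: 0.29 × 9.2 = 2.668 pp.
Employment: 0.71 × (-1.2) = -0.852 pp.
TFP growth = 5.2 − 1.816 = 3.384%.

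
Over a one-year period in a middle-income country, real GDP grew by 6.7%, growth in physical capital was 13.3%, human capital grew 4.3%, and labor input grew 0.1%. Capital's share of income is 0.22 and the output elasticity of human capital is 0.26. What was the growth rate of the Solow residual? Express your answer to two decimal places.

2.60%

Labor's share = 1 − 0.22 − 0.26 = 0.52.
Physical capital: 0.22 × 13.3 = 2.926 pp.
Human capital: 0.26 × 4.3 = 1.118 pp.
Labor input: 0.52 × 0.1 = 0.052 pp.
TFP growth = 6.7 − 4.096 = 2.604%.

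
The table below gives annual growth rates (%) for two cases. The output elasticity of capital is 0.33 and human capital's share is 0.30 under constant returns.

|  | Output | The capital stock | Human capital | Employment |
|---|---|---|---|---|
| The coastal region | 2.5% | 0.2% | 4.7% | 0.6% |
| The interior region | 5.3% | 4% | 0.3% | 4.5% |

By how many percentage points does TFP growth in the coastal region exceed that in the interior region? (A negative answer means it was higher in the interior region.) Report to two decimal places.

-1.42 percentage points

Labor's share = 1 − 0.33 − 0.3 = 0.37.
The coastal region: TFP = 2.5 − 0.066 − 1.41 − 0.222 = 0.802%.
The interior region: TFP = 5.3 − 1.32 − 0.09 − 1.665 = 2.225%.
Difference = 0.802 − (2.225) = -1.423 pp.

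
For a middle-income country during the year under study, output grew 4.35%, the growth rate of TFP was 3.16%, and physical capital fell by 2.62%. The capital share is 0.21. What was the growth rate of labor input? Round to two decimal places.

2.20%

Labor's share = 1 − 0.21 = 0.79.
gY = gA + 0.21×(-2.62) + 0.79×g.
0.79×g = 4.35 − 3.16 + 0.5502 = 1.7402.
g = 1.7402 / 0.79 = 2.2028%.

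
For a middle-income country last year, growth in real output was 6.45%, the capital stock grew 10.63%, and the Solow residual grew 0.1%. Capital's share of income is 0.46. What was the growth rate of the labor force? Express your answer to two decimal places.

Labor's share = 1 − 0.46 = 0.54.
gY = gA + 0.46×10.63 + 0.54×g.
0.54×g = 6.45 − 0.1 − 4.8898 = 1.4602.
g = 1.4602 / 0.54 = 2.7041%.

The labor force grew 2.70%.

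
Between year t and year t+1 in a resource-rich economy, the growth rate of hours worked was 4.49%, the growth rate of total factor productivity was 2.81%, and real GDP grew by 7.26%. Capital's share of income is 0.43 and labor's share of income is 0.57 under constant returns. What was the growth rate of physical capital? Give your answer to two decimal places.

4.40%

Labor's share = 1 − 0.43 = 0.57.
gY = gA + 0.57×4.49 + 0.43×g.
0.43×g = 7.26 − 2.81 − 2.5593 = 1.8907.
g = 1.8907 / 0.43 = 4.397%.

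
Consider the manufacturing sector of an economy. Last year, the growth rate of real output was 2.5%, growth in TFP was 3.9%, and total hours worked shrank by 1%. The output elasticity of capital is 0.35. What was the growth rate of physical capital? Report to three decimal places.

Labor's share = 1 − 0.35 = 0.65.
gY = gA + 0.65×(-1) + 0.35×g.
0.35×g = 2.5 − 3.9 + 0.65 = -0.75.
g = -0.75 / 0.35 = -2.14286%.

-2.143%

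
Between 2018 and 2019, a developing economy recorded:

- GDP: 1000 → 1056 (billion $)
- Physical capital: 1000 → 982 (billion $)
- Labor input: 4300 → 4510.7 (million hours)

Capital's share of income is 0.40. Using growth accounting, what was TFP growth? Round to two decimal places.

TFP growth was 3.38%.

GDP growth = (1056 − 1000) / 1000 = 5.6%.
Physical capital growth = (982 − 1000) / 1000 = -1.8%.
Labor input growth = (4510.7 − 4300) / 4300 = 4.9%.
Labor's share = 1 − 0.4 = 0.6.
Physical capital: 0.4 × (-1.8) = -0.72 pp.
Labor input: 0.6 × 4.9 = 2.94 pp.
TFP growth = 5.6 − 2.22 = 3.38%.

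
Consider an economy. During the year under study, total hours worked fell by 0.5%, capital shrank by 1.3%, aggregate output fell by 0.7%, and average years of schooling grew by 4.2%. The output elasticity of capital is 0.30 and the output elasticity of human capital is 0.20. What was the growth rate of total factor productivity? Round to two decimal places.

Labor's share = 1 − 0.3 − 0.2 = 0.5.
Capital: 0.3 × (-1.3) = -0.39 pp.
Average years of schooling: 0.2 × 4.2 = 0.84 pp.
Total hours worked: 0.5 × (-0.5) = -0.25 pp.
TFP growth = -0.7 − 0.2 = -0.9%.

-0.90%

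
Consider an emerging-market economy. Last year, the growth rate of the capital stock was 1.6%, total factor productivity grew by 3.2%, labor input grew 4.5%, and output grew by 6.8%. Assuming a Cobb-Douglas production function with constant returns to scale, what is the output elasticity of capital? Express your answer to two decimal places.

gY = gA + α·gK + (1−α)·gL, so gY − gA − gL = α(gK − gL).
6.8 − 3.2 − 4.5 = α × (1.6 − 4.5).
-0.9 = -2.9 α, so α = 0.3103.

α = 0.31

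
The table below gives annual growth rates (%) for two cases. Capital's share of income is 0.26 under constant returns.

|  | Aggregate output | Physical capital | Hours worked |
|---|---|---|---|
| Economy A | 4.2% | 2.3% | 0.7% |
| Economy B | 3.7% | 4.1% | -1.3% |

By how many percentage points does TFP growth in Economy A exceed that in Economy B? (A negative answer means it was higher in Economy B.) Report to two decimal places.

Labor's share = 1 − 0.26 = 0.74.
Economy A: TFP = 4.2 − 0.598 − 0.518 = 3.084%.
Economy B: TFP = 3.7 − 1.066 + 0.962 = 3.596%.
Difference = 3.084 − (3.596) = -0.512 pp.

-0.51 percentage points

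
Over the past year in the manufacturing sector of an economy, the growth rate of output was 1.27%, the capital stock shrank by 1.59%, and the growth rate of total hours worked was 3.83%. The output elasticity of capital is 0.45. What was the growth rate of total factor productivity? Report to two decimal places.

Labor's share = 1 − 0.45 = 0.55.
The capital stock: 0.45 × (-1.59) = -0.7155 pp.
Total hours worked: 0.55 × 3.83 = 2.1065 pp.
TFP growth = 1.27 − 1.391 = -0.121%.

-0.12%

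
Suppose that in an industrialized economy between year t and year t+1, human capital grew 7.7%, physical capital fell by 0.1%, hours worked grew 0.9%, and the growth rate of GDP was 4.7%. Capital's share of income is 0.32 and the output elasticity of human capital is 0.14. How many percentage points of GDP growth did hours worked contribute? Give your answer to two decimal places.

Labor's share = 1 − 0.32 − 0.14 = 0.54.
Contribution = share × growth = 0.54 × 0.9 = 0.486 pp.

0.49 pp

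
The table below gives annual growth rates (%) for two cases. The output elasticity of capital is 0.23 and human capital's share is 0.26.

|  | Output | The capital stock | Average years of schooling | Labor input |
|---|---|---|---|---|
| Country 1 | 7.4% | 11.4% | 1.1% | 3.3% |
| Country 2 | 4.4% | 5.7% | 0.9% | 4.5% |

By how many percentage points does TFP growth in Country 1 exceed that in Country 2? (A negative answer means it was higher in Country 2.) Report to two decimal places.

2.25 percentage points

Labor's share = 1 − 0.23 − 0.26 = 0.51.
Country 1: TFP = 7.4 − 2.622 − 0.286 − 1.683 = 2.809%.
Country 2: TFP = 4.4 − 1.311 − 0.234 − 2.295 = 0.56%.
Difference = 2.809 − (0.56) = 2.249 pp.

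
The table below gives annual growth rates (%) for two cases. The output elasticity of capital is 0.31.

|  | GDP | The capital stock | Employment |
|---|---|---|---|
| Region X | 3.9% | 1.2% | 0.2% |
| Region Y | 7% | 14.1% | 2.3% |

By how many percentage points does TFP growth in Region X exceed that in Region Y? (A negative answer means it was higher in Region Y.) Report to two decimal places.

Labor's share = 1 − 0.31 = 0.69.
Region X: TFP = 3.9 − 0.372 − 0.138 = 3.39%.
Region Y: TFP = 7 − 4.371 − 1.587 = 1.042%.
Difference = 3.39 − (1.042) = 2.348 pp.

2.35 percentage points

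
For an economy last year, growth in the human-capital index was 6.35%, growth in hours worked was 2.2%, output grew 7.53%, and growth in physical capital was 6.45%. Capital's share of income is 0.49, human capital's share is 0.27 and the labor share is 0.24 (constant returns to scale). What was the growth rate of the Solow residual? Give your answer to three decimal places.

Labor's share = 1 − 0.49 − 0.27 = 0.24.
Physical capital: 0.49 × 6.45 = 3.1605 pp.
The human-capital index: 0.27 × 6.35 = 1.7145 pp.
Hours worked: 0.24 × 2.2 = 0.528 pp.
TFP growth = 7.53 − 5.403 = 2.127%.

2.127%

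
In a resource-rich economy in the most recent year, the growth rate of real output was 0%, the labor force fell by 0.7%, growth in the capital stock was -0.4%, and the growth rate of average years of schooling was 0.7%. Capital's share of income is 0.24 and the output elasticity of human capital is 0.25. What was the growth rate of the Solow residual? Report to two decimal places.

Labor's share = 1 − 0.24 − 0.25 = 0.51.
The capital stock: 0.24 × (-0.4) = -0.096 pp.
Average years of schooling: 0.25 × 0.7 = 0.175 pp.
The labor force: 0.51 × (-0.7) = -0.357 pp.
TFP growth = 0 + 0.278 = 0.278%.

0.28%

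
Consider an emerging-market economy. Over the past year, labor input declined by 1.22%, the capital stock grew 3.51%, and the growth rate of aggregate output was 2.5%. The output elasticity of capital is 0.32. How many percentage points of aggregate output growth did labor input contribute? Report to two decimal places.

-0.83 pp

Labor's share = 1 − 0.32 = 0.68.
Contribution = share × growth = 0.68 × (-1.22) = -0.8296 pp.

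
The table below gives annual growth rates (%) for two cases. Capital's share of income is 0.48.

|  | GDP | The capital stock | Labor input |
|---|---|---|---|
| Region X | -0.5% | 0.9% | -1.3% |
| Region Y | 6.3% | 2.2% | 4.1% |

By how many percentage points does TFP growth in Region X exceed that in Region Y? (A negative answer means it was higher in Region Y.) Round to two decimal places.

Labor's share = 1 − 0.48 = 0.52.
Region X: TFP = -0.5 − 0.432 + 0.676 = -0.256%.
Region Y: TFP = 6.3 − 1.056 − 2.132 = 3.112%.
Difference = -0.256 − (3.112) = -3.368 pp.

-3.37 percentage points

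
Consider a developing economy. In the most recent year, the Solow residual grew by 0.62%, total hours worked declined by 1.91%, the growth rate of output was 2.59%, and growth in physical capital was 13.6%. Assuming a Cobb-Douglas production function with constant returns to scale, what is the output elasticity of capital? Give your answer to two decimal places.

α = 0.25

gY = gA + α·gK + (1−α)·gL, so gY − gA − gL = α(gK − gL).
2.59 − 0.62 + 1.91 = α × (13.6 − (-1.91)).
3.88 = 15.51 α, so α = 0.2502.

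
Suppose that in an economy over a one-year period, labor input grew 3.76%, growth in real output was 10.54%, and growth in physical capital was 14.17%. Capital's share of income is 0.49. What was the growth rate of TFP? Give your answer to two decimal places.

Labor's share = 1 − 0.49 = 0.51.
Physical capital: 0.49 × 14.17 = 6.9433 pp.
Labor input: 0.51 × 3.76 = 1.9176 pp.
TFP growth = 10.54 − 8.8609 = 1.6791%.

1.68%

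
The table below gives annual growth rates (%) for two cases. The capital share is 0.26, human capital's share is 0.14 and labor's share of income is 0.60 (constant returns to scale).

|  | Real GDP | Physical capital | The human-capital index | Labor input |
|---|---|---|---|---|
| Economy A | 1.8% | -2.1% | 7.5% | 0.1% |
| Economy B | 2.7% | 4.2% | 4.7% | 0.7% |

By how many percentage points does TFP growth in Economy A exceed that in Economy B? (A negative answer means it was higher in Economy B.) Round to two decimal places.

0.71 percentage points

Labor's share = 1 − 0.26 − 0.14 = 0.6.
Economy A: TFP = 1.8 + 0.546 − 1.05 − 0.06 = 1.236%.
Economy B: TFP = 2.7 − 1.092 − 0.658 − 0.42 = 0.53%.
Difference = 1.236 − (0.53) = 0.706 pp.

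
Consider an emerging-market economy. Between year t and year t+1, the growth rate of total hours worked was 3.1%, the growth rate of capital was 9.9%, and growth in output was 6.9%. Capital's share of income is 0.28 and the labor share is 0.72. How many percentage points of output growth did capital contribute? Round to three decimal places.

2.772 pp

Contribution = share × growth = 0.28 × 9.9 = 2.772 pp.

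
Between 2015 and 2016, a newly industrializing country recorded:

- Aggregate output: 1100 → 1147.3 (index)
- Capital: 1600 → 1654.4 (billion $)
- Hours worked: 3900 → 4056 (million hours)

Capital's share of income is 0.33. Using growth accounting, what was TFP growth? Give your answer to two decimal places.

Aggregate output growth = (1147.3 − 1100) / 1100 = 4.3%.
Capital growth = (1654.4 − 1600) / 1600 = 3.4%.
Hours worked growth = (4056 − 3900) / 3900 = 4%.
Labor's share = 1 − 0.33 = 0.67.
Capital: 0.33 × 3.4 = 1.122 pp.
Hours worked: 0.67 × 4 = 2.68 pp.
TFP growth = 4.3 − 3.802 = 0.498%.

0.50%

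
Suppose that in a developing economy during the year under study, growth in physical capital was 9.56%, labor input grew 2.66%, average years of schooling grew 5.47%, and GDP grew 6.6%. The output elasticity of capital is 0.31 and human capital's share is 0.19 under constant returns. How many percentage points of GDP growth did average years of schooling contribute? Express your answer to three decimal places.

Contribution = share × growth = 0.19 × 5.47 = 1.0393 pp.

1.039 pp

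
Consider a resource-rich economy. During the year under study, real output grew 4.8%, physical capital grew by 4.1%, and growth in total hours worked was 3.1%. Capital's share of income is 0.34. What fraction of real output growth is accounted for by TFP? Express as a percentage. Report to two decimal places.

28.33%

Labor's share = 1 − 0.34 = 0.66.
Physical capital: 0.34 × 4.1 = 1.394 pp.
Total hours worked: 0.66 × 3.1 = 2.046 pp.
TFP growth = 4.8 − 3.44 = 1.36%.
TFP share of growth = 1.36 / 4.8 × 100 = 28.3333%.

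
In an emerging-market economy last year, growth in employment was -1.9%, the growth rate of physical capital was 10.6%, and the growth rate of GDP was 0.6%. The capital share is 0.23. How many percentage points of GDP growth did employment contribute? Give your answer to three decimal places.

Labor's share = 1 − 0.23 = 0.77.
Contribution = share × growth = 0.77 × (-1.9) = -1.463 pp.

-1.463 percentage points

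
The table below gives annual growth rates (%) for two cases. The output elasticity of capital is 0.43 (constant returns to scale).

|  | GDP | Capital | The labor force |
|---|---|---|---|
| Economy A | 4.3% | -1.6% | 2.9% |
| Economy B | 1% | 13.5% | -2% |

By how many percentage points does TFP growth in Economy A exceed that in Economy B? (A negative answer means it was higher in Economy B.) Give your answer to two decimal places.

Labor's share = 1 − 0.43 = 0.57.
Economy A: TFP = 4.3 + 0.688 − 1.653 = 3.335%.
Economy B: TFP = 1 − 5.805 + 1.14 = -3.665%.
Difference = 3.335 − (-3.665) = 7 pp.

7.00 percentage points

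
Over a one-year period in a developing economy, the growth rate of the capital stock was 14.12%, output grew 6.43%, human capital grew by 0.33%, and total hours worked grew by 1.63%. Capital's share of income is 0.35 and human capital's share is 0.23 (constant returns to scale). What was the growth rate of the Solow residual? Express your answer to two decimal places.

The Solow residual growth was 0.73%.

Labor's share = 1 − 0.35 − 0.23 = 0.42.
The capital stock: 0.35 × 14.12 = 4.942 pp.
Human capital: 0.23 × 0.33 = 0.0759 pp.
Total hours worked: 0.42 × 1.63 = 0.6846 pp.
TFP growth = 6.43 − 5.7025 = 0.7275%.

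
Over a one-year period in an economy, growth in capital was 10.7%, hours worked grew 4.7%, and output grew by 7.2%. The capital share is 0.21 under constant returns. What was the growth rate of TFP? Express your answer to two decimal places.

Labor's share = 1 − 0.21 = 0.79.
Capital: 0.21 × 10.7 = 2.247 pp.
Hours worked: 0.79 × 4.7 = 3.713 pp.
TFP growth = 7.2 − 5.96 = 1.24%.

1.24%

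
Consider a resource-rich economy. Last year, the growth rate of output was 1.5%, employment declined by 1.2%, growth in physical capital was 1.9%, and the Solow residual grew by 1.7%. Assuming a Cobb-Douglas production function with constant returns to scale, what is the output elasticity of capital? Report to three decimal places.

α = 0.323

gY = gA + α·gK + (1−α)·gL, so gY − gA − gL = α(gK − gL).
1.5 − 1.7 + 1.2 = α × (1.9 − (-1.2)).
1 = 3.1 α, so α = 0.32258.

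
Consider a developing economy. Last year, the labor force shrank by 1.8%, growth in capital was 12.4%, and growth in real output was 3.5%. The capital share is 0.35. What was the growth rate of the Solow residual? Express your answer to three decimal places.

The Solow residual grew 0.330%.

Labor's share = 1 − 0.35 = 0.65.
Capital: 0.35 × 12.4 = 4.34 pp.
The labor force: 0.65 × (-1.8) = -1.17 pp.
TFP growth = 3.5 − 3.17 = 0.33%.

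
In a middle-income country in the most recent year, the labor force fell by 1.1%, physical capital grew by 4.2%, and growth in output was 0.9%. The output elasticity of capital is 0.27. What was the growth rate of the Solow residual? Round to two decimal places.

Labor's share = 1 − 0.27 = 0.73.
Physical capital: 0.27 × 4.2 = 1.134 pp.
The labor force: 0.73 × (-1.1) = -0.803 pp.
TFP growth = 0.9 − 0.331 = 0.569%.

0.57%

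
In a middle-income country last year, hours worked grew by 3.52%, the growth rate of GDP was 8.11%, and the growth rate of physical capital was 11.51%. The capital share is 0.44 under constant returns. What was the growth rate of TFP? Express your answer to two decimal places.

1.07%

Labor's share = 1 − 0.44 = 0.56.
Physical capital: 0.44 × 11.51 = 5.0644 pp.
Hours worked: 0.56 × 3.52 = 1.9712 pp.
TFP growth = 8.11 − 7.0356 = 1.0744%.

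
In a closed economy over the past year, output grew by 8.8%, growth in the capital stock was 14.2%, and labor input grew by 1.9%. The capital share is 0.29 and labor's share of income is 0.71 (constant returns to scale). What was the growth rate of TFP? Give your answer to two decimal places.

Labor's share = 1 − 0.29 = 0.71.
The capital stock: 0.29 × 14.2 = 4.118 pp.
Labor input: 0.71 × 1.9 = 1.349 pp.
TFP growth = 8.8 − 5.467 = 3.333%.

TFP growth was 3.33%.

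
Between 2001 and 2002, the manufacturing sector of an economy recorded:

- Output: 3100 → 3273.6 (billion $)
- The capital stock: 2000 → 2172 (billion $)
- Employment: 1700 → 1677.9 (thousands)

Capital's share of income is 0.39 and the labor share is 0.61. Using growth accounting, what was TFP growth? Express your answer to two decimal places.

Output growth = (3273.6 − 3100) / 3100 = 5.6%.
The capital stock growth = (2172 − 2000) / 2000 = 8.6%.
Employment growth = (1677.9 − 1700) / 1700 = -1.3%.
Labor's share = 1 − 0.39 = 0.61.
The capital stock: 0.39 × 8.6 = 3.354 pp.
Employment: 0.61 × (-1.3) = -0.793 pp.
TFP growth = 5.6 − 2.561 = 3.039%.

3.04%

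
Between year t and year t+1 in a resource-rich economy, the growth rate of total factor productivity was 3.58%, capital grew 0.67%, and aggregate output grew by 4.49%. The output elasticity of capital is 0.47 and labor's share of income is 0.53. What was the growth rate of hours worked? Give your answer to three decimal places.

Labor's share = 1 − 0.47 = 0.53.
gY = gA + 0.47×0.67 + 0.53×g.
0.53×g = 4.49 − 3.58 − 0.3149 = 0.5951.
g = 0.5951 / 0.53 = 1.12283%.

Hours worked growth was 1.123%.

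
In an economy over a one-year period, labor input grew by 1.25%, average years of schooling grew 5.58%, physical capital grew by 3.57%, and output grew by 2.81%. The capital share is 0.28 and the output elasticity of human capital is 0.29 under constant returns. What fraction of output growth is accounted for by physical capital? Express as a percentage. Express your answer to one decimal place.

Physical capital contributed 0.28 × 3.57 = 0.9996 pp.
Share of growth = 0.9996 / 2.81 × 100 = 35.573%.

35.6%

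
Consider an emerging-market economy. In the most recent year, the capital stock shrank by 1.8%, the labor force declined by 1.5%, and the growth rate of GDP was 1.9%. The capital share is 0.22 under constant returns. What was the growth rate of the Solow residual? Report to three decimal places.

The Solow residual grew 3.466%.

Labor's share = 1 − 0.22 = 0.78.
The capital stock: 0.22 × (-1.8) = -0.396 pp.
The labor force: 0.78 × (-1.5) = -1.17 pp.
TFP growth = 1.9 + 1.566 = 3.466%.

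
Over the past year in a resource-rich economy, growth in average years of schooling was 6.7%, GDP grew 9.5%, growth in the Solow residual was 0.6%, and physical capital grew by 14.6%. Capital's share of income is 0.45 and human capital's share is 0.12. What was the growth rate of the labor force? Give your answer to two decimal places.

3.55%

Labor's share = 1 − 0.45 − 0.12 = 0.43.
gY = gA + 0.45×14.6 + 0.12×6.7 + 0.43×g.
0.43×g = 9.5 − 0.6 − 7.374 = 1.526.
g = 1.526 / 0.43 = 3.5488%.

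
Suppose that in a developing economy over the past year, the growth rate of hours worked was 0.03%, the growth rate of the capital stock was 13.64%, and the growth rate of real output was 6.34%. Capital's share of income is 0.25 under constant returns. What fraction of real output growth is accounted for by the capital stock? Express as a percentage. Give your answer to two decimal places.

The capital stock contributed 0.25 × 13.64 = 3.41 pp.
Share of growth = 3.41 / 6.34 × 100 = 53.7855%.

53.79%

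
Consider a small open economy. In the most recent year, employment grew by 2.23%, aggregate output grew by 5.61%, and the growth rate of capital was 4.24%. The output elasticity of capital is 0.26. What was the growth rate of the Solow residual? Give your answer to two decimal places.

Labor's share = 1 − 0.26 = 0.74.
Capital: 0.26 × 4.24 = 1.1024 pp.
Employment: 0.74 × 2.23 = 1.6502 pp.
TFP growth = 5.61 − 2.7526 = 2.8574%.

2.86%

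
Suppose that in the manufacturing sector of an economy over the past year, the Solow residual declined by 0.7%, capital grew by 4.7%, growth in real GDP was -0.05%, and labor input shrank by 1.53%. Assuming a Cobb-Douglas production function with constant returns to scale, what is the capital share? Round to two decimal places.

gY = gA + α·gK + (1−α)·gL, so gY − gA − gL = α(gK − gL).
-0.05 + 0.7 + 1.53 = α × (4.7 − (-1.53)).
2.18 = 6.23 α, so α = 0.3499.

α = 0.35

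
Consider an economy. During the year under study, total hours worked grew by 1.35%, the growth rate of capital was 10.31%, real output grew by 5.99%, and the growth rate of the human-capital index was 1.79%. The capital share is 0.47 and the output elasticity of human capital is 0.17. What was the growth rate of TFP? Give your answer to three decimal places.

TFP grew 0.354%.

Labor's share = 1 − 0.47 − 0.17 = 0.36.
Capital: 0.47 × 10.31 = 4.8457 pp.
The human-capital index: 0.17 × 1.79 = 0.3043 pp.
Total hours worked: 0.36 × 1.35 = 0.486 pp.
TFP growth = 5.99 − 5.636 = 0.354%.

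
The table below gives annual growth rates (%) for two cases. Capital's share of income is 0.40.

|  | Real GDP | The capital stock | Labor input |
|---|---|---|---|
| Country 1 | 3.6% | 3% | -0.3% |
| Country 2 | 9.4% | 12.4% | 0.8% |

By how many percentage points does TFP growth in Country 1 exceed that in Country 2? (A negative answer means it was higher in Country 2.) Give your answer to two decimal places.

Labor's share = 1 − 0.4 = 0.6.
Country 1: TFP = 3.6 − 1.2 + 0.18 = 2.58%.
Country 2: TFP = 9.4 − 4.96 − 0.48 = 3.96%.
Difference = 2.58 − (3.96) = -1.38 pp.

-1.38 percentage points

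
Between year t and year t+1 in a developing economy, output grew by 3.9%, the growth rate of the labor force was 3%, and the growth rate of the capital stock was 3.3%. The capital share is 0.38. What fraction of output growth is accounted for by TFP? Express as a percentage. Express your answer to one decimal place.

TFP accounted for 20.2% of growth.

Labor's share = 1 − 0.38 = 0.62.
The capital stock: 0.38 × 3.3 = 1.254 pp.
The labor force: 0.62 × 3 = 1.86 pp.
TFP growth = 3.9 − 3.114 = 0.786%.
TFP share of growth = 0.786 / 3.9 × 100 = 20.154%.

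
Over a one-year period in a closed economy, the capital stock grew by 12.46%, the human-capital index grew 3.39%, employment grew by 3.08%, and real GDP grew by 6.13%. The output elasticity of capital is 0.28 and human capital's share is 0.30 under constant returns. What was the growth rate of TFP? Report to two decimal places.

Labor's share = 1 − 0.28 − 0.3 = 0.42.
The capital stock: 0.28 × 12.46 = 3.4888 pp.
The human-capital index: 0.3 × 3.39 = 1.017 pp.
Employment: 0.42 × 3.08 = 1.2936 pp.
TFP growth = 6.13 − 5.7994 = 0.3306%.

0.33%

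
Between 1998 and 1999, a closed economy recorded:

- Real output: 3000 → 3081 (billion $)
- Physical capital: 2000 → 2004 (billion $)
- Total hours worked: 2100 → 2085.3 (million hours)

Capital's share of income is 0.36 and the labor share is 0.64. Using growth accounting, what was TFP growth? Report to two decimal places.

TFP grew 3.08%.

Real output growth = (3081 − 3000) / 3000 = 2.7%.
Physical capital growth = (2004 − 2000) / 2000 = 0.2%.
Total hours worked growth = (2085.3 − 2100) / 2100 = -0.7%.
Labor's share = 1 − 0.36 = 0.64.
Physical capital: 0.36 × 0.2 = 0.072 pp.
Total hours worked: 0.64 × (-0.7) = -0.448 pp.
TFP growth = 2.7 + 0.376 = 3.076%.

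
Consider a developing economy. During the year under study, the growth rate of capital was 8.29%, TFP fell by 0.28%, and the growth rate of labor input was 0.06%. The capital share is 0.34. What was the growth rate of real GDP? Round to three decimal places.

2.578%

Labor's share = 1 − 0.34 = 0.66.
Capital: 0.34 × 8.29 = 2.8186 pp.
Labor input: 0.66 × 0.06 = 0.0396 pp.
Output growth = -0.28 + 2.8582 = 2.5782%.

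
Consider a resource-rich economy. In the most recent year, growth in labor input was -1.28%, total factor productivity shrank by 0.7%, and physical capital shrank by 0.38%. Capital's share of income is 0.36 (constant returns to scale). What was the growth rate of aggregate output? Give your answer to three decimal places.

-1.656%

Labor's share = 1 − 0.36 = 0.64.
Physical capital: 0.36 × (-0.38) = -0.1368 pp.
Labor input: 0.64 × (-1.28) = -0.8192 pp.
Output growth = -0.7 + (-0.956) = -1.656%.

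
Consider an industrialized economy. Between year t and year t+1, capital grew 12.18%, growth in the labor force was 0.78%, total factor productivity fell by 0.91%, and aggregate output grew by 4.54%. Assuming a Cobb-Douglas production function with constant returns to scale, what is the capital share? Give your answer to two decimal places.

The capital share is 0.41.

gY = gA + α·gK + (1−α)·gL, so gY − gA − gL = α(gK − gL).
4.54 + 0.91 − 0.78 = α × (12.18 − 0.78).
4.67 = 11.4 α, so α = 0.4096.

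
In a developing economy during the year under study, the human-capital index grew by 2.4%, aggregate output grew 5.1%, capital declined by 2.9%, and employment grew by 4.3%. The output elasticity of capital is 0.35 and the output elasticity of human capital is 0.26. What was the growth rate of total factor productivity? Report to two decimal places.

Total factor productivity grew 3.81%.

Labor's share = 1 − 0.35 − 0.26 = 0.39.
Capital: 0.35 × (-2.9) = -1.015 pp.
The human-capital index: 0.26 × 2.4 = 0.624 pp.
Employment: 0.39 × 4.3 = 1.677 pp.
TFP growth = 5.1 − 1.286 = 3.814%.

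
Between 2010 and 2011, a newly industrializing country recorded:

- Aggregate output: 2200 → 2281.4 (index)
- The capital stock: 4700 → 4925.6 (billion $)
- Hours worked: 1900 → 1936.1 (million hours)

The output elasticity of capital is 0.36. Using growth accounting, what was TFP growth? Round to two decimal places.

Aggregate output growth = (2281.4 − 2200) / 2200 = 3.7%.
The capital stock growth = (4925.6 − 4700) / 4700 = 4.8%.
Hours worked growth = (1936.1 − 1900) / 1900 = 1.9%.
Labor's share = 1 − 0.36 = 0.64.
The capital stock: 0.36 × 4.8 = 1.728 pp.
Hours worked: 0.64 × 1.9 = 1.216 pp.
TFP growth = 3.7 − 2.944 = 0.756%.

TFP grew 0.76%.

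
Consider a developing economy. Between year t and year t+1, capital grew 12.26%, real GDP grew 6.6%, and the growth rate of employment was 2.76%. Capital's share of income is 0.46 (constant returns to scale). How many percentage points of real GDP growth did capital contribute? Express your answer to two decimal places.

5.64

Contribution = share × growth = 0.46 × 12.26 = 5.6396 pp.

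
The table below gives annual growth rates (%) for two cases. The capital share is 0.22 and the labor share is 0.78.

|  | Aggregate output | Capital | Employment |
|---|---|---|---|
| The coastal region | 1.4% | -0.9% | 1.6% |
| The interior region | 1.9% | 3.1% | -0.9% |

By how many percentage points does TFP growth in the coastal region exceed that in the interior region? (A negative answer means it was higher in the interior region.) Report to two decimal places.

-1.57 percentage points

Labor's share = 1 − 0.22 = 0.78.
The coastal region: TFP = 1.4 + 0.198 − 1.248 = 0.35%.
The interior region: TFP = 1.9 − 0.682 + 0.702 = 1.92%.
Difference = 0.35 − (1.92) = -1.57 pp.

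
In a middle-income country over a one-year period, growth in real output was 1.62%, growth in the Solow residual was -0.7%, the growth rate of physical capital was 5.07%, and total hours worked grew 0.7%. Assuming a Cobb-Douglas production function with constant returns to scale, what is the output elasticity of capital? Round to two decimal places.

α = 0.37

gY = gA + α·gK + (1−α)·gL, so gY − gA − gL = α(gK − gL).
1.62 + 0.7 − 0.7 = α × (5.07 − 0.7).
1.62 = 4.37 α, so α = 0.3707.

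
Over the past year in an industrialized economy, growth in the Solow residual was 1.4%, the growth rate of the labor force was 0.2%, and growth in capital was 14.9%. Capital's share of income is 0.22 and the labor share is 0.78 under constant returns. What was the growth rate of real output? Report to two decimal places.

Real output grew 4.83%.

Labor's share = 1 − 0.22 = 0.78.
Capital: 0.22 × 14.9 = 3.278 pp.
The labor force: 0.78 × 0.2 = 0.156 pp.
Output growth = 1.4 + 3.434 = 4.834%.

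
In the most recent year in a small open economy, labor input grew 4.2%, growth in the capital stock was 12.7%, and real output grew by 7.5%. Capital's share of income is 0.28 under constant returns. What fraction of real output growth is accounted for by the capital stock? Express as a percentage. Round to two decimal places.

The capital stock contributed 0.28 × 12.7 = 3.556 pp.
Share of growth = 3.556 / 7.5 × 100 = 47.4133%.

The capital stock accounted for 47.41% of growth.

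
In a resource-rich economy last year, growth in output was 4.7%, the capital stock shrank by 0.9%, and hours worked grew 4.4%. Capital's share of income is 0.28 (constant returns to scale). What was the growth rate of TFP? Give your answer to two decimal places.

Labor's share = 1 − 0.28 = 0.72.
The capital stock: 0.28 × (-0.9) = -0.252 pp.
Hours worked: 0.72 × 4.4 = 3.168 pp.
TFP growth = 4.7 − 2.916 = 1.784%.

1.78%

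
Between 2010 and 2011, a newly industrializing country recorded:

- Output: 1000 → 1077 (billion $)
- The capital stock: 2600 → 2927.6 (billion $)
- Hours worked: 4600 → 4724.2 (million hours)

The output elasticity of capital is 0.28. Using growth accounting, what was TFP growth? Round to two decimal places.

TFP growth was 2.23%.

Output growth = (1077 − 1000) / 1000 = 7.7%.
The capital stock growth = (2927.6 − 2600) / 2600 = 12.6%.
Hours worked growth = (4724.2 − 4600) / 4600 = 2.7%.
Labor's share = 1 − 0.28 = 0.72.
The capital stock: 0.28 × 12.6 = 3.528 pp.
Hours worked: 0.72 × 2.7 = 1.944 pp.
TFP growth = 7.7 − 5.472 = 2.228%.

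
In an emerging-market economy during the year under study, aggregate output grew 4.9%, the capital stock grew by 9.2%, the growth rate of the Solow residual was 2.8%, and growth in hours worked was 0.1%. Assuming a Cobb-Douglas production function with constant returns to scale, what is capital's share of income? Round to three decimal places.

gY = gA + α·gK + (1−α)·gL, so gY − gA − gL = α(gK − gL).
4.9 − 2.8 − 0.1 = α × (9.2 − 0.1).
2 = 9.1 α, so α = 0.21978.

α = 0.220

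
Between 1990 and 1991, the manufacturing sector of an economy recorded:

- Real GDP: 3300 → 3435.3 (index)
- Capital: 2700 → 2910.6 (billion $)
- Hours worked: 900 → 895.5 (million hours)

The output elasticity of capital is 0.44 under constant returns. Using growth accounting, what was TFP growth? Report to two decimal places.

0.95%

Real GDP growth = (3435.3 − 3300) / 3300 = 4.1%.
Capital growth = (2910.6 − 2700) / 2700 = 7.8%.
Hours worked growth = (895.5 − 900) / 900 = -0.5%.
Labor's share = 1 − 0.44 = 0.56.
Capital: 0.44 × 7.8 = 3.432 pp.
Hours worked: 0.56 × (-0.5) = -0.28 pp.
TFP growth = 4.1 − 3.152 = 0.948%.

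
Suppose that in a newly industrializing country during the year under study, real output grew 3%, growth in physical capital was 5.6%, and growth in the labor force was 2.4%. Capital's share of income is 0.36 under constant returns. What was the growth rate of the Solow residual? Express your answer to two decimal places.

-0.55%

Labor's share = 1 − 0.36 = 0.64.
Physical capital: 0.36 × 5.6 = 2.016 pp.
The labor force: 0.64 × 2.4 = 1.536 pp.
TFP growth = 3 − 3.552 = -0.552%.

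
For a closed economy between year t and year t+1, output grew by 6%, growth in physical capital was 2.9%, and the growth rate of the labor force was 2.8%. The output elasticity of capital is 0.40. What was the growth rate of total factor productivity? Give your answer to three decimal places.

3.160%

Labor's share = 1 − 0.4 = 0.6.
Physical capital: 0.4 × 2.9 = 1.16 pp.
The labor force: 0.6 × 2.8 = 1.68 pp.
TFP growth = 6 − 2.84 = 3.16%.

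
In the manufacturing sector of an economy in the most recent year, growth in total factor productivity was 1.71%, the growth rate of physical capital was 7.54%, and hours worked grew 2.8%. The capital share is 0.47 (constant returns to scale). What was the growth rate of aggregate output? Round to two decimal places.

Labor's share = 1 − 0.47 = 0.53.
Physical capital: 0.47 × 7.54 = 3.5438 pp.
Hours worked: 0.53 × 2.8 = 1.484 pp.
Output growth = 1.71 + 5.0278 = 6.7378%.

Aggregate output grew 6.74%.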